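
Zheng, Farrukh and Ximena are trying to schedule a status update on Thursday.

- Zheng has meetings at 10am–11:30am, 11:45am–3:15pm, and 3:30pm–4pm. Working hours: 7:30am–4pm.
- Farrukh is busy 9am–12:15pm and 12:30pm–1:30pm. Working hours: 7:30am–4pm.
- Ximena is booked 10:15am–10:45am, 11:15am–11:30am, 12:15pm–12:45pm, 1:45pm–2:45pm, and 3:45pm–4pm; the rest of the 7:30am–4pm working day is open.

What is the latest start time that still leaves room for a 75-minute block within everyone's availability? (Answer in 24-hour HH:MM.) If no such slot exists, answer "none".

07:45

Zheng free within 07:30–16:00: 07:30–10:00, 11:30–11:45, 15:15–15:30.
Farrukh free within 07:30–16:00: 07:30–09:00, 12:15–12:30, 13:30–16:00.
Ximena free within 07:30–16:00: 07:30–10:15, 10:45–11:15, 11:30–12:15, 12:45–13:45, 14:45–15:45.
Zheng ∩ Farrukh: 07:30–09:00, 15:15–15:30.
Zheng ∩ Farrukh ∩ Ximena: 07:30–09:00, 15:15–15:30.
Windows ≥ 75 min: 07:30–09:00.
Latest start in the last window 07:30–09:00 is 09:00 − 75 min = 07:45.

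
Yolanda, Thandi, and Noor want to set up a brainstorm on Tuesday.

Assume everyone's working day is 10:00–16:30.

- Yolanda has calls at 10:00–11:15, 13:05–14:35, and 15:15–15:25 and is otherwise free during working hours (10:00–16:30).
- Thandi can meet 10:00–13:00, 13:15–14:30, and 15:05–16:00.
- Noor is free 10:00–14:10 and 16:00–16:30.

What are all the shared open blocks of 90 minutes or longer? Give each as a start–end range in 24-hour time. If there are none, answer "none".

11:15–13:00

Yolanda free within 10:00–16:30: 11:15–13:05, 14:35–15:15, 15:25–16:30.
Yolanda ∩ Thandi: 11:15–13:00, 15:05–15:15, 15:25–16:00.
Yolanda ∩ Thandi ∩ Noor: 11:15–13:00.
Windows ≥ 90 min: 11:15–13:00.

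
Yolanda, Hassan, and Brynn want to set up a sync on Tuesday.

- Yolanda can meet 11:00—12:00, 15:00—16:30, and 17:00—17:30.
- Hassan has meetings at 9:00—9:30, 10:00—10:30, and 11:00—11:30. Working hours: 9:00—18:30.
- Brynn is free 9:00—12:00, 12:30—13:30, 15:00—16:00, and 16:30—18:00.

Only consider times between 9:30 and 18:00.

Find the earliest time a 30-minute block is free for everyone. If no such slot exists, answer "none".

11:30

Hassan free within 09:00–18:30: 09:30–10:00, 10:30–11:00, 11:30–18:30.
Yolanda ∩ Hassan: 11:30–12:00, 15:00–16:30, 17:00–17:30.
Yolanda ∩ Hassan ∩ Brynn: 11:30–12:00, 15:00–16:00, 17:00–17:30.
Restricted to 09:30–18:00: 11:30–12:00, 15:00–16:00, 17:00–17:30.
Windows ≥ 30 min: 11:30–12:00, 15:00–16:00, 17:00–17:30.
Earliest such window starts at 11:30.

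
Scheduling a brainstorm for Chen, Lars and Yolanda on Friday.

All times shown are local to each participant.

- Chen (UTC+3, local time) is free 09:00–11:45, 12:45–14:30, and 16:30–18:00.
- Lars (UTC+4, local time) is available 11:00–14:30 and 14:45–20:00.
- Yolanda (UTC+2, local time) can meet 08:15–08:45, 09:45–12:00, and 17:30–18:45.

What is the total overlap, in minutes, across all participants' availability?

Chen → UTC: 06:00–08:45, 09:45–11:30, 13:30–15:00.
Lars → UTC: 07:00–10:30, 10:45–16:00.
Yolanda → UTC: 06:15–06:45, 07:45–10:00, 15:30–16:45.
Chen ∩ Lars: 07:00–08:45, 09:45–10:30, 10:45–11:30, 13:30–15:00.
Chen ∩ Lars ∩ Yolanda: 07:45–08:45, 09:45–10:00.
Total common minutes: 60 + 15 = 75.

75 minutes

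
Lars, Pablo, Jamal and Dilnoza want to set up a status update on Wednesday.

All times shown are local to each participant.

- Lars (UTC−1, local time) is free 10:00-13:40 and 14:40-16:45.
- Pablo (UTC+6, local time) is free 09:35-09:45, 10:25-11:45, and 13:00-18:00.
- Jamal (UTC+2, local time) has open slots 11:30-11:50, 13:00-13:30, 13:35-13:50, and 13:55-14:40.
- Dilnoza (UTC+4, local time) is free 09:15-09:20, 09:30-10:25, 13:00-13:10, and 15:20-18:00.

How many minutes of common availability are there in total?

Lars → UTC: 11:00–14:40, 15:40–17:45.
Pablo → UTC: 03:35–03:45, 04:25–05:45, 07:00–12:00.
Jamal → UTC: 09:30–09:50, 11:00–11:30, 11:35–11:50, 11:55–12:40.
Dilnoza → UTC: 05:15–05:20, 05:30–06:25, 09:00–09:10, 11:20–14:00.
Lars ∩ Pablo: 11:00–12:00.
Lars ∩ Pablo ∩ Jamal: 11:00–11:30, 11:35–11:50, 11:55–12:00.
Lars ∩ Pablo ∩ Jamal ∩ Dilnoza: 11:20–11:30, 11:35–11:50, 11:55–12:00.
Total common minutes: 10 + 15 + 5 = 30.

30 minutes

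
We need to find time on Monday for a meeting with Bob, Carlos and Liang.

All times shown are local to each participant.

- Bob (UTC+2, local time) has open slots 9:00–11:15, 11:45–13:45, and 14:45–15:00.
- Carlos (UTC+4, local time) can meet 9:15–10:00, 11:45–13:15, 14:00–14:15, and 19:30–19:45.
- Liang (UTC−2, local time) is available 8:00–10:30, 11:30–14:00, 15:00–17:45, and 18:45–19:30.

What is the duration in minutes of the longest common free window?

15 minutes

Bob → UTC: 07:00–09:15, 09:45–11:45, 12:45–13:00.
Carlos → UTC: 05:15–06:00, 07:45–09:15, 10:00–10:15, 15:30–15:45.
Liang → UTC: 10:00–12:30, 13:30–16:00, 17:00–19:45, 20:45–21:30.
Bob ∩ Carlos: 07:45–09:15, 10:00–10:15.
Bob ∩ Carlos ∩ Liang: 10:00–10:15.
Single common window of 15 minutes.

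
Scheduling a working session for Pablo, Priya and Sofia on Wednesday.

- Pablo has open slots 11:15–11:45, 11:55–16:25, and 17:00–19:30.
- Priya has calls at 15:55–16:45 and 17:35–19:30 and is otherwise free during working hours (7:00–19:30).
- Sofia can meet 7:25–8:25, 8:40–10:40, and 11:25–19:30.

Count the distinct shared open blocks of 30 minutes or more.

Priya free within 07:00–19:30: 07:00–15:55, 16:45–17:35.
Pablo ∩ Priya: 11:15–11:45, 11:55–15:55, 17:00–17:35.
Pablo ∩ Priya ∩ Sofia: 11:25–11:45, 11:55–15:55, 17:00–17:35.
Windows ≥ 30 min: 11:55–15:55, 17:00–17:35.
That's 2 windows.

2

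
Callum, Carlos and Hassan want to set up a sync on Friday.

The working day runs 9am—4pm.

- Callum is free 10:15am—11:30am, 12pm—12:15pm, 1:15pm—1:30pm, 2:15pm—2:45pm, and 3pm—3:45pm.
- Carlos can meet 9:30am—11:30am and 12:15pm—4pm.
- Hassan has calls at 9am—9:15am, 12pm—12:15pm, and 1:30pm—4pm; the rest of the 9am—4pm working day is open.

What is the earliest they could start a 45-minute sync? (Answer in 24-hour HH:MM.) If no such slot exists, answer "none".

10:15

Hassan free within 09:00–16:00: 09:15–12:00, 12:15–13:30.
Callum ∩ Carlos: 10:15–11:30, 13:15–13:30, 14:15–14:45, 15:00–15:45.
Callum ∩ Carlos ∩ Hassan: 10:15–11:30, 13:15–13:30.
Windows ≥ 45 min: 10:15–11:30.
Earliest such window starts at 10:15.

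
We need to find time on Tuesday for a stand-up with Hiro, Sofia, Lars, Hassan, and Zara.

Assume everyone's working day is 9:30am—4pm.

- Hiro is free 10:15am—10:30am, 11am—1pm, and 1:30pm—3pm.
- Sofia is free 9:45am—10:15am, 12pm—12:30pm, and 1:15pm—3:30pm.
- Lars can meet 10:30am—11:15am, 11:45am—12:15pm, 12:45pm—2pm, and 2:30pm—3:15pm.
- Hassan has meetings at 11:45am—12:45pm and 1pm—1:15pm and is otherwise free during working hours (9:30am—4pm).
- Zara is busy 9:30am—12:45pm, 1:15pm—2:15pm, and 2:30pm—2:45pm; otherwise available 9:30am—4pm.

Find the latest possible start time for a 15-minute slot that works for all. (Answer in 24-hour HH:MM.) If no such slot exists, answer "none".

Hassan free within 09:30–16:00: 09:30–11:45, 12:45–13:00, 13:15–16:00.
Zara free within 09:30–16:00: 12:45–13:15, 14:15–14:30, 14:45–16:00.
Hiro ∩ Sofia: 12:00–12:30, 13:30–15:00.
Hiro ∩ Sofia ∩ Lars: 12:00–12:15, 13:30–14:00, 14:30–15:00.
Hiro ∩ Sofia ∩ Lars ∩ Hassan: 13:30–14:00, 14:30–15:00.
Hiro ∩ Sofia ∩ Lars ∩ Hassan ∩ Zara: 14:45–15:00.
Windows ≥ 15 min: 14:45–15:00.
Latest start in the last window 14:45–15:00 is 15:00 − 15 min = 14:45.

14:45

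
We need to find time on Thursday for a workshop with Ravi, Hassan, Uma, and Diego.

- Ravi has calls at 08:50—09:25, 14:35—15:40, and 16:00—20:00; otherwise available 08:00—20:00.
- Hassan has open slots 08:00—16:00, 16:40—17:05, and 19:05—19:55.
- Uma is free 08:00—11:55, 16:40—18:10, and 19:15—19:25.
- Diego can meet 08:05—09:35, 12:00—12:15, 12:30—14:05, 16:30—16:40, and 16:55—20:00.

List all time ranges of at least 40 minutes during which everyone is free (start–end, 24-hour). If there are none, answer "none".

08:05–08:50

Ravi free within 08:00–20:00: 08:00–08:50, 09:25–14:35, 15:40–16:00.
Ravi ∩ Hassan: 08:00–08:50, 09:25–14:35, 15:40–16:00.
Ravi ∩ Hassan ∩ Uma: 08:00–08:50, 09:25–11:55.
Ravi ∩ Hassan ∩ Uma ∩ Diego: 08:05–08:50, 09:25–09:35.
Windows ≥ 40 min: 08:05–08:50.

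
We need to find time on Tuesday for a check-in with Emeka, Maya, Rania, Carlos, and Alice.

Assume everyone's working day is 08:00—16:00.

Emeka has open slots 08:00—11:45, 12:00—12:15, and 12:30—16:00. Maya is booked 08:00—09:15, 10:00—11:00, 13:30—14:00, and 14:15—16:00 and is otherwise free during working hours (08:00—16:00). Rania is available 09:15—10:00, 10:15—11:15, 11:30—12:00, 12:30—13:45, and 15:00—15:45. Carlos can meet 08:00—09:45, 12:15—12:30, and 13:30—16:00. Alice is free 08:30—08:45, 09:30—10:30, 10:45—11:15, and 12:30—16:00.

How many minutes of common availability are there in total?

15 minutes

Maya free within 08:00–16:00: 09:15–10:00, 11:00–13:30, 14:00–14:15.
Emeka ∩ Maya: 09:15–10:00, 11:00–11:45, 12:00–12:15, 12:30–13:30, 14:00–14:15.
Emeka ∩ Maya ∩ Rania: 09:15–10:00, 11:00–11:15, 11:30–11:45, 12:30–13:30.
Emeka ∩ Maya ∩ Rania ∩ Carlos: 09:15–09:45.
Emeka ∩ Maya ∩ Rania ∩ Carlos ∩ Alice: 09:30–09:45.
Total common minutes: 15.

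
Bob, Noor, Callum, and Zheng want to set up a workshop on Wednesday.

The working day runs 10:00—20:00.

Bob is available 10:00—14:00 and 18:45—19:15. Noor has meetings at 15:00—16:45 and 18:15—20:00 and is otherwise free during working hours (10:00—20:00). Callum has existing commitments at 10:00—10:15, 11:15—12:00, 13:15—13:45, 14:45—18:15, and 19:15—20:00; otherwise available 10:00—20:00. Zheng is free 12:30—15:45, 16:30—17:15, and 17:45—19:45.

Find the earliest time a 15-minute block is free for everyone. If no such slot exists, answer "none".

Noor free within 10:00–20:00: 10:00–15:00, 16:45–18:15.
Callum free within 10:00–20:00: 10:15–11:15, 12:00–13:15, 13:45–14:45, 18:15–19:15.
Bob ∩ Noor: 10:00–14:00.
Bob ∩ Noor ∩ Callum: 10:15–11:15, 12:00–13:15, 13:45–14:00.
Bob ∩ Noor ∩ Callum ∩ Zheng: 12:30–13:15, 13:45–14:00.
Windows ≥ 15 min: 12:30–13:15, 13:45–14:00.
Earliest such window starts at 12:30.

12:30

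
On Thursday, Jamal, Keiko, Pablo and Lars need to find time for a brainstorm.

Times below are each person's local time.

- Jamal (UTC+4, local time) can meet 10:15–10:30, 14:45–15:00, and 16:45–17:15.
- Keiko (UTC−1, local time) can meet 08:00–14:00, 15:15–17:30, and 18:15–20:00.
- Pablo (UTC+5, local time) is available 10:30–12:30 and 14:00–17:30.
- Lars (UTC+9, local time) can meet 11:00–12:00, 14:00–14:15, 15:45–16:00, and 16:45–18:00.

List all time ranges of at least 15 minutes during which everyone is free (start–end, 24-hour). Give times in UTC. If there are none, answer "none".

Jamal → UTC: 06:15–06:30, 10:45–11:00, 12:45–13:15.
Keiko → UTC: 09:00–15:00, 16:15–18:30, 19:15–21:00.
Pablo → UTC: 05:30–07:30, 09:00–12:30.
Lars → UTC: 02:00–03:00, 05:00–05:15, 06:45–07:00, 07:45–09:00.
Jamal ∩ Keiko: 10:45–11:00, 12:45–13:15.
Jamal ∩ Keiko ∩ Pablo: 10:45–11:00.
Jamal ∩ Keiko ∩ Pablo ∩ Lars: (none).
Windows ≥ 15 min: (none).

none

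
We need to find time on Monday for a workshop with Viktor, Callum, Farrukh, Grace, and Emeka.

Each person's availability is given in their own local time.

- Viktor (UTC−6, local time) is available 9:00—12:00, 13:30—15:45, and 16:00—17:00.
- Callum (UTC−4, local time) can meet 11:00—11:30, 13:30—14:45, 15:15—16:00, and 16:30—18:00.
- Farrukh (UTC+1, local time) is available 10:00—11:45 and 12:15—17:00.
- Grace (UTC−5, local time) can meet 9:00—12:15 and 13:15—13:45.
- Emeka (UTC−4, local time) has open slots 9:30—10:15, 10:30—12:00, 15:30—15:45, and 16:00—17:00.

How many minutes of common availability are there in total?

30 minutes

Viktor → UTC: 15:00–18:00, 19:30–21:45, 22:00–23:00.
Callum → UTC: 15:00–15:30, 17:30–18:45, 19:15–20:00, 20:30–22:00.
Farrukh → UTC: 09:00–10:45, 11:15–16:00.
Grace → UTC: 14:00–17:15, 18:15–18:45.
Emeka → UTC: 13:30–14:15, 14:30–16:00, 19:30–19:45, 20:00–21:00.
Viktor ∩ Callum: 15:00–15:30, 17:30–18:00, 19:30–20:00, 20:30–21:45.
Viktor ∩ Callum ∩ Farrukh: 15:00–15:30.
Viktor ∩ Callum ∩ Farrukh ∩ Grace: 15:00–15:30.
Viktor ∩ Callum ∩ Farrukh ∩ Grace ∩ Emeka: 15:00–15:30.
Total common minutes: 30.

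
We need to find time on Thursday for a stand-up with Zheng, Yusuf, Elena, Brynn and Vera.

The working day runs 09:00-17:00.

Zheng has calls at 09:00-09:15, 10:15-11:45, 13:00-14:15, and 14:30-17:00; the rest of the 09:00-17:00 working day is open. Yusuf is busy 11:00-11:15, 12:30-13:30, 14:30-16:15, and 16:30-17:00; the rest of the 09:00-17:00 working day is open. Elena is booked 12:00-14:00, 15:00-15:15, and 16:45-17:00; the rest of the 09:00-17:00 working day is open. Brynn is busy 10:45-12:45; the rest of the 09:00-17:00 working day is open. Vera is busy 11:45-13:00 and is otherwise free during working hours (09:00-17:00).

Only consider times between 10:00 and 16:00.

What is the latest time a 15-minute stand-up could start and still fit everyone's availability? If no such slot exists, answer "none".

Zheng free within 09:00–17:00: 09:15–10:15, 11:45–13:00, 14:15–14:30.
Yusuf free within 09:00–17:00: 09:00–11:00, 11:15–12:30, 13:30–14:30, 16:15–16:30.
Elena free within 09:00–17:00: 09:00–12:00, 14:00–15:00, 15:15–16:45.
Brynn free within 09:00–17:00: 09:00–10:45, 12:45–17:00.
Vera free within 09:00–17:00: 09:00–11:45, 13:00–17:00.
Zheng ∩ Yusuf: 09:15–10:15, 11:45–12:30, 14:15–14:30.
Zheng ∩ Yusuf ∩ Elena: 09:15–10:15, 11:45–12:00, 14:15–14:30.
Zheng ∩ Yusuf ∩ Elena ∩ Brynn: 09:15–10:15, 14:15–14:30.
Zheng ∩ Yusuf ∩ Elena ∩ Brynn ∩ Vera: 09:15–10:15, 14:15–14:30.
Restricted to 10:00–16:00: 10:00–10:15, 14:15–14:30.
Windows ≥ 15 min: 10:00–10:15, 14:15–14:30.
Latest start in the last window 14:15–14:30 is 14:30 − 15 min = 14:15.

14:15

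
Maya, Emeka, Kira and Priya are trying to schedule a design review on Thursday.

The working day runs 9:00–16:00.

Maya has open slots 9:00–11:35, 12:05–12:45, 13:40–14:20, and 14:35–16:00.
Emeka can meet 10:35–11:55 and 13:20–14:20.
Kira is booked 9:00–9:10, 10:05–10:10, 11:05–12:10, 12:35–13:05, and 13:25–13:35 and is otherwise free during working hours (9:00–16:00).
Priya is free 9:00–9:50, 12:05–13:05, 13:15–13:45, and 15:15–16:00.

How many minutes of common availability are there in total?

5 minutes

Kira free within 09:00–16:00: 09:10–10:05, 10:10–11:05, 12:10–12:35, 13:05–13:25, 13:35–16:00.
Maya ∩ Emeka: 10:35–11:35, 13:40–14:20.
Maya ∩ Emeka ∩ Kira: 10:35–11:05, 13:40–14:20.
Maya ∩ Emeka ∩ Kira ∩ Priya: 13:40–13:45.
Total common minutes: 5.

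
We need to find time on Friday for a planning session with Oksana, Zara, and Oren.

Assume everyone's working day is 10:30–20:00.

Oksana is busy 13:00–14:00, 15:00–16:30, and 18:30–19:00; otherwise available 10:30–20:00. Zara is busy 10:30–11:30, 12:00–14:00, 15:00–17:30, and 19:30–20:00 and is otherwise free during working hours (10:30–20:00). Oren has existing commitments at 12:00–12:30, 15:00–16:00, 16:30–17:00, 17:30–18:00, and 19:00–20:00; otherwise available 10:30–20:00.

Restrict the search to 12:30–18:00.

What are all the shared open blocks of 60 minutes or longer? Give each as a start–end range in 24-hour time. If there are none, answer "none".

14:00–15:00

Oksana free within 10:30–20:00: 10:30–13:00, 14:00–15:00, 16:30–18:30, 19:00–20:00.
Zara free within 10:30–20:00: 11:30–12:00, 14:00–15:00, 17:30–19:30.
Oren free within 10:30–20:00: 10:30–12:00, 12:30–15:00, 16:00–16:30, 17:00–17:30, 18:00–19:00.
Oksana ∩ Zara: 11:30–12:00, 14:00–15:00, 17:30–18:30, 19:00–19:30.
Oksana ∩ Zara ∩ Oren: 11:30–12:00, 14:00–15:00, 18:00–18:30.
Restricted to 12:30–18:00: 14:00–15:00.
Windows ≥ 60 min: 14:00–15:00.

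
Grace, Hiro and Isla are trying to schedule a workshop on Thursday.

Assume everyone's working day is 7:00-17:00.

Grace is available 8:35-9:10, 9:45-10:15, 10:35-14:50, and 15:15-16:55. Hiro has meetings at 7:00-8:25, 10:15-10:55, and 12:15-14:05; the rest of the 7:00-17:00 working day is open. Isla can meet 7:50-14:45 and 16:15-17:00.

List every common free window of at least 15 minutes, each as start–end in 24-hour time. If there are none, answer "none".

Hiro free within 07:00–17:00: 08:25–10:15, 10:55–12:15, 14:05–17:00.
Grace ∩ Hiro: 08:35–09:10, 09:45–10:15, 10:55–12:15, 14:05–14:50, 15:15–16:55.
Grace ∩ Hiro ∩ Isla: 08:35–09:10, 09:45–10:15, 10:55–12:15, 14:05–14:45, 16:15–16:55.
Windows ≥ 15 min: 08:35–09:10, 09:45–10:15, 10:55–12:15, 14:05–14:45, 16:15–16:55.

08:35–09:10, 09:45–10:15, 10:55–12:15, 14:05–14:45, 16:15–16:55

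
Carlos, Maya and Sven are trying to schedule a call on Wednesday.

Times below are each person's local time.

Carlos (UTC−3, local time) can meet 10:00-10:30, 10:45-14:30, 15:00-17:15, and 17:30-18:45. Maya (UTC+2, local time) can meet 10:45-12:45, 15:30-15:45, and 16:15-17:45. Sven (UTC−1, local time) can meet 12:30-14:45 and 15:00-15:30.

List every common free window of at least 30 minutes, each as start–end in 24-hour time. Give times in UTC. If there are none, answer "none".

14:15–15:45

Carlos → UTC: 13:00–13:30, 13:45–17:30, 18:00–20:15, 20:30–21:45.
Maya → UTC: 08:45–10:45, 13:30–13:45, 14:15–15:45.
Sven → UTC: 13:30–15:45, 16:00–16:30.
Carlos ∩ Maya: 14:15–15:45.
Carlos ∩ Maya ∩ Sven: 14:15–15:45.
Windows ≥ 30 min: 14:15–15:45.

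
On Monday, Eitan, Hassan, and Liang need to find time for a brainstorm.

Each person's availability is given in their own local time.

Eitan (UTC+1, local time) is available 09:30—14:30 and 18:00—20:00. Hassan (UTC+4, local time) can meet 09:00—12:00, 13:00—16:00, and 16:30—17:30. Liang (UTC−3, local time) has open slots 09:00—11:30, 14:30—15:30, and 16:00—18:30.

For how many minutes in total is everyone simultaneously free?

Eitan → UTC: 08:30–13:30, 17:00–19:00.
Hassan → UTC: 05:00–08:00, 09:00–12:00, 12:30–13:30.
Liang → UTC: 12:00–14:30, 17:30–18:30, 19:00–21:30.
Eitan ∩ Hassan: 09:00–12:00, 12:30–13:30.
Eitan ∩ Hassan ∩ Liang: 12:30–13:30.
Total common minutes: 60.

60 minutes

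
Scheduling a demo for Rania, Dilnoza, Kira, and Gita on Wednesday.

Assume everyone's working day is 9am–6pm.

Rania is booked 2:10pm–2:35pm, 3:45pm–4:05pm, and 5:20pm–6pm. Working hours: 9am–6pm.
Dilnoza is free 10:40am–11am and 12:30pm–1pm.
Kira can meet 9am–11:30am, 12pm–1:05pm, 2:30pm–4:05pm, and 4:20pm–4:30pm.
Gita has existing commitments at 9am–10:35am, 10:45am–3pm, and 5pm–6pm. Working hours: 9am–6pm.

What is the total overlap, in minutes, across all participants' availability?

5 minutes

Rania free within 09:00–18:00: 09:00–14:10, 14:35–15:45, 16:05–17:20.
Gita free within 09:00–18:00: 10:35–10:45, 15:00–17:00.
Rania ∩ Dilnoza: 10:40–11:00, 12:30–13:00.
Rania ∩ Dilnoza ∩ Kira: 10:40–11:00, 12:30–13:00.
Rania ∩ Dilnoza ∩ Kira ∩ Gita: 10:40–10:45.
Total common minutes: 5.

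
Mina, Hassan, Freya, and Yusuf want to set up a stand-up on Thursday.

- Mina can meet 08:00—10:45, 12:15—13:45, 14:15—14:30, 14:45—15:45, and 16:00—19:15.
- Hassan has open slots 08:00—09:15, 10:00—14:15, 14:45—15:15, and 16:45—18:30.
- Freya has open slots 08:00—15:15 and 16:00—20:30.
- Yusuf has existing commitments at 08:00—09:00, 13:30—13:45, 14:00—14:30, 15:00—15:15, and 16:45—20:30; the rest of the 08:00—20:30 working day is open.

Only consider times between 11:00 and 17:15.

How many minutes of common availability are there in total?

Yusuf free within 08:00–20:30: 09:00–13:30, 13:45–14:00, 14:30–15:00, 15:15–16:45.
Mina ∩ Hassan: 08:00–09:15, 10:00–10:45, 12:15–13:45, 14:45–15:15, 16:45–18:30.
Mina ∩ Hassan ∩ Freya: 08:00–09:15, 10:00–10:45, 12:15–13:45, 14:45–15:15, 16:45–18:30.
Mina ∩ Hassan ∩ Freya ∩ Yusuf: 09:00–09:15, 10:00–10:45, 12:15–13:30, 14:45–15:00.
Restricted to 11:00–17:15: 12:15–13:30, 14:45–15:00.
Total common minutes: 75 + 15 = 90.

90 minutes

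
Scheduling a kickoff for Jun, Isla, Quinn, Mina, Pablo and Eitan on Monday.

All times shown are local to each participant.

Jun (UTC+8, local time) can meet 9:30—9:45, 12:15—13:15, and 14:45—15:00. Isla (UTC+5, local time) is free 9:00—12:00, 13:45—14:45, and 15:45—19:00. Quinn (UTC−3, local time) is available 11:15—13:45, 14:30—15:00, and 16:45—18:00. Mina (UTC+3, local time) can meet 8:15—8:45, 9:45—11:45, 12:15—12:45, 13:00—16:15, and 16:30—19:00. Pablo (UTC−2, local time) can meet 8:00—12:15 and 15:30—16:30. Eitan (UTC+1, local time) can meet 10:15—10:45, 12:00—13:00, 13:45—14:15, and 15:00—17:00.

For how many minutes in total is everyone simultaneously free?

0 minutes

Jun → UTC: 01:30–01:45, 04:15–05:15, 06:45–07:00.
Isla → UTC: 04:00–07:00, 08:45–09:45, 10:45–14:00.
Quinn → UTC: 14:15–16:45, 17:30–18:00, 19:45–21:00.
Mina → UTC: 05:15–05:45, 06:45–08:45, 09:15–09:45, 10:00–13:15, 13:30–16:00.
Pablo → UTC: 10:00–14:15, 17:30–18:30.
Eitan → UTC: 09:15–09:45, 11:00–12:00, 12:45–13:15, 14:00–16:00.
Jun ∩ Isla: 04:15–05:15, 06:45–07:00.
Jun ∩ Isla ∩ Quinn: (none).
Jun ∩ Isla ∩ Quinn ∩ Mina: (none).
Jun ∩ Isla ∩ Quinn ∩ Mina ∩ Pablo: (none).
Jun ∩ Isla ∩ Quinn ∩ Mina ∩ Pablo ∩ Eitan: (none).
Total common minutes: 0.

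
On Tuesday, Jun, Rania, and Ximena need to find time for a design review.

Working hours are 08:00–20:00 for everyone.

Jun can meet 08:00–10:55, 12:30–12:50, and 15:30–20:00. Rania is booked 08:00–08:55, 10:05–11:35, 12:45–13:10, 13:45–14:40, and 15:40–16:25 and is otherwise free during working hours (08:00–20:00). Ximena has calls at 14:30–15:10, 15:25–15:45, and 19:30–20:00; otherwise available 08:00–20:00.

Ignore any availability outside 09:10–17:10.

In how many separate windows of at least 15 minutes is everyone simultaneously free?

Rania free within 08:00–20:00: 08:55–10:05, 11:35–12:45, 13:10–13:45, 14:40–15:40, 16:25–20:00.
Ximena free within 08:00–20:00: 08:00–14:30, 15:10–15:25, 15:45–19:30.
Jun ∩ Rania: 08:55–10:05, 12:30–12:45, 15:30–15:40, 16:25–20:00.
Jun ∩ Rania ∩ Ximena: 08:55–10:05, 12:30–12:45, 16:25–19:30.
Restricted to 09:10–17:10: 09:10–10:05, 12:30–12:45, 16:25–17:10.
Windows ≥ 15 min: 09:10–10:05, 12:30–12:45, 16:25–17:10.
That's 3 windows.

3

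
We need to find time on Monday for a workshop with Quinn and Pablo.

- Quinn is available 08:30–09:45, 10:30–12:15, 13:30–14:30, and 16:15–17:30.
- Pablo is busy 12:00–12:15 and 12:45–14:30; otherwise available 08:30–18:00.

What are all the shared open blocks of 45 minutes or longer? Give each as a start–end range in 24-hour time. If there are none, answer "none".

08:30–09:45, 10:30–12:00, 16:15–17:30

Pablo free within 08:30–18:00: 08:30–12:00, 12:15–12:45, 14:30–18:00.
Quinn ∩ Pablo: 08:30–09:45, 10:30–12:00, 16:15–17:30.
Windows ≥ 45 min: 08:30–09:45, 10:30–12:00, 16:15–17:30.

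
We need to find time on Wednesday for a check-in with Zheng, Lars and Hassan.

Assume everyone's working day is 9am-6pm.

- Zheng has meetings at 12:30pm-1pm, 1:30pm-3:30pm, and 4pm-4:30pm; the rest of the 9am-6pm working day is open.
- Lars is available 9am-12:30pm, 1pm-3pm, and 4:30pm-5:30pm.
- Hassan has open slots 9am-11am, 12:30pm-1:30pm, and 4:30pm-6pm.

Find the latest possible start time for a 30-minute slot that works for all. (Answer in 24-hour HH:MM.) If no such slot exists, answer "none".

Zheng free within 09:00–18:00: 09:00–12:30, 13:00–13:30, 15:30–16:00, 16:30–18:00.
Zheng ∩ Lars: 09:00–12:30, 13:00–13:30, 16:30–17:30.
Zheng ∩ Lars ∩ Hassan: 09:00–11:00, 13:00–13:30, 16:30–17:30.
Windows ≥ 30 min: 09:00–11:00, 13:00–13:30, 16:30–17:30.
Latest start in the last window 16:30–17:30 is 17:30 − 30 min = 17:00.

17:00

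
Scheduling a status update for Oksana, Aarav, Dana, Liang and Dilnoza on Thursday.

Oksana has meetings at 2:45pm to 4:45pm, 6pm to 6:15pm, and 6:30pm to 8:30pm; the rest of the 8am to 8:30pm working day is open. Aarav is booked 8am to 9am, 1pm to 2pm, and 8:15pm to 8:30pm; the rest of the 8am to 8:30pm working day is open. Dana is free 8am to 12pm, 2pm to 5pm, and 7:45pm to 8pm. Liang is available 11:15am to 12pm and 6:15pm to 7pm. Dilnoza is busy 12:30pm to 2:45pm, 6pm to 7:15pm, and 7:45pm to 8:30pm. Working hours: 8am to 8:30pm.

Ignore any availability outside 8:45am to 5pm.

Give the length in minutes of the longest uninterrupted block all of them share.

Oksana free within 08:00–20:30: 08:00–14:45, 16:45–18:00, 18:15–18:30.
Aarav free within 08:00–20:30: 09:00–13:00, 14:00–20:15.
Dilnoza free within 08:00–20:30: 08:00–12:30, 14:45–18:00, 19:15–19:45.
Oksana ∩ Aarav: 09:00–13:00, 14:00–14:45, 16:45–18:00, 18:15–18:30.
Oksana ∩ Aarav ∩ Dana: 09:00–12:00, 14:00–14:45, 16:45–17:00.
Oksana ∩ Aarav ∩ Dana ∩ Liang: 11:15–12:00.
Oksana ∩ Aarav ∩ Dana ∩ Liang ∩ Dilnoza: 11:15–12:00.
Restricted to 08:45–17:00: 11:15–12:00.
Single common window of 45 minutes.

45 minutes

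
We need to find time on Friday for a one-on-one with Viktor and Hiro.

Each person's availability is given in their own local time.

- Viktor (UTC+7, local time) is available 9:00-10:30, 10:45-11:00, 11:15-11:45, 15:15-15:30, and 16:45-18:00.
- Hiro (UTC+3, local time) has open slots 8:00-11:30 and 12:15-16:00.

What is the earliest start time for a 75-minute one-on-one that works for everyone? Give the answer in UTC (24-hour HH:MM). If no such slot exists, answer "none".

Viktor → UTC: 02:00–03:30, 03:45–04:00, 04:15–04:45, 08:15–08:30, 09:45–11:00.
Hiro → UTC: 05:00–08:30, 09:15–13:00.
Viktor ∩ Hiro: 08:15–08:30, 09:45–11:00.
Windows ≥ 75 min: 09:45–11:00.
Earliest such window starts at 09:45.

09:45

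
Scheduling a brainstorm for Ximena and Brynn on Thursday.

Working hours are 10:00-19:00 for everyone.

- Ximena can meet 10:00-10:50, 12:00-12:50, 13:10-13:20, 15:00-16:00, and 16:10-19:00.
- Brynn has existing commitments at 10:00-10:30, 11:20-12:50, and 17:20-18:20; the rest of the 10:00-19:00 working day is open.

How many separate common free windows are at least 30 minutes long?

Brynn free within 10:00–19:00: 10:30–11:20, 12:50–17:20, 18:20–19:00.
Ximena ∩ Brynn: 10:30–10:50, 13:10–13:20, 15:00–16:00, 16:10–17:20, 18:20–19:00.
Windows ≥ 30 min: 15:00–16:00, 16:10–17:20, 18:20–19:00.
That's 3 windows.

3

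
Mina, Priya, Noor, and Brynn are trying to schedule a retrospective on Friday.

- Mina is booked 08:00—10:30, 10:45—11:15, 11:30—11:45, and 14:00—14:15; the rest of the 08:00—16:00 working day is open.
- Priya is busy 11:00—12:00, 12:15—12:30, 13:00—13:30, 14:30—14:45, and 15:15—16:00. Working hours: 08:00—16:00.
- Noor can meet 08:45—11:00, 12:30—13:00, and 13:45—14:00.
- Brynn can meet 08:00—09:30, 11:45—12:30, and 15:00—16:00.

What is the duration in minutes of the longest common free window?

Mina free within 08:00–16:00: 10:30–10:45, 11:15–11:30, 11:45–14:00, 14:15–16:00.
Priya free within 08:00–16:00: 08:00–11:00, 12:00–12:15, 12:30–13:00, 13:30–14:30, 14:45–15:15.
Mina ∩ Priya: 10:30–10:45, 12:00–12:15, 12:30–13:00, 13:30–14:00, 14:15–14:30, 14:45–15:15.
Mina ∩ Priya ∩ Noor: 10:30–10:45, 12:30–13:00, 13:45–14:00.
Mina ∩ Priya ∩ Noor ∩ Brynn: (none).
No common window.

0 minutes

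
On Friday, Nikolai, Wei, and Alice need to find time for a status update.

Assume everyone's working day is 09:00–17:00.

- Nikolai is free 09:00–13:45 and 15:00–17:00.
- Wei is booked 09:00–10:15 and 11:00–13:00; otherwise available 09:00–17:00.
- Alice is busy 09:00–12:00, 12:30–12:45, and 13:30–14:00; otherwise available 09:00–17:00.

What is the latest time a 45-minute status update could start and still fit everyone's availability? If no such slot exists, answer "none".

Wei free within 09:00–17:00: 10:15–11:00, 13:00–17:00.
Alice free within 09:00–17:00: 12:00–12:30, 12:45–13:30, 14:00–17:00.
Nikolai ∩ Wei: 10:15–11:00, 13:00–13:45, 15:00–17:00.
Nikolai ∩ Wei ∩ Alice: 13:00–13:30, 15:00–17:00.
Windows ≥ 45 min: 15:00–17:00.
Latest start in the last window 15:00–17:00 is 17:00 − 45 min = 16:15.

16:15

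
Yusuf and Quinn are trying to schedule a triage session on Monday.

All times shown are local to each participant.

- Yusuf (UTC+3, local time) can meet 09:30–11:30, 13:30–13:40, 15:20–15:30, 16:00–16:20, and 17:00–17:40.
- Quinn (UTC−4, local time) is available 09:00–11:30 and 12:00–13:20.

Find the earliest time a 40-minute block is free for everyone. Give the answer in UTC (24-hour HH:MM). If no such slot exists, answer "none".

14:00

Yusuf → UTC: 06:30–08:30, 10:30–10:40, 12:20–12:30, 13:00–13:20, 14:00–14:40.
Quinn → UTC: 13:00–15:30, 16:00–17:20.
Yusuf ∩ Quinn: 13:00–13:20, 14:00–14:40.
Windows ≥ 40 min: 14:00–14:40.
Earliest such window starts at 14:00.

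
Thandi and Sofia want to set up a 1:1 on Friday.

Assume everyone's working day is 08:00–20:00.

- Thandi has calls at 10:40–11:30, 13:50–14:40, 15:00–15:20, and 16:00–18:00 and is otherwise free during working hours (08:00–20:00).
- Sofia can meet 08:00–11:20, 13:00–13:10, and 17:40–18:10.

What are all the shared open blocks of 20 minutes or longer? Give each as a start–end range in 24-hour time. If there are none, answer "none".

Thandi free within 08:00–20:00: 08:00–10:40, 11:30–13:50, 14:40–15:00, 15:20–16:00, 18:00–20:00.
Thandi ∩ Sofia: 08:00–10:40, 13:00–13:10, 18:00–18:10.
Windows ≥ 20 min: 08:00–10:40.

08:00–10:40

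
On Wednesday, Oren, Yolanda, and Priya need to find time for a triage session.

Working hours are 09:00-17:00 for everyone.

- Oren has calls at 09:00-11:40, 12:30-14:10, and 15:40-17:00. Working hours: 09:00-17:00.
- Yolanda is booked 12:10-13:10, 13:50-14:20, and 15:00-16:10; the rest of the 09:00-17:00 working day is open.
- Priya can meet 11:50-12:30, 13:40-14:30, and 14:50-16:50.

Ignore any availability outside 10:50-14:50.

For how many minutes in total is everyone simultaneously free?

Oren free within 09:00–17:00: 11:40–12:30, 14:10–15:40.
Yolanda free within 09:00–17:00: 09:00–12:10, 13:10–13:50, 14:20–15:00, 16:10–17:00.
Oren ∩ Yolanda: 11:40–12:10, 14:20–15:00.
Oren ∩ Yolanda ∩ Priya: 11:50–12:10, 14:20–14:30, 14:50–15:00.
Restricted to 10:50–14:50: 11:50–12:10, 14:20–14:30.
Total common minutes: 20 + 10 = 30.

30 minutes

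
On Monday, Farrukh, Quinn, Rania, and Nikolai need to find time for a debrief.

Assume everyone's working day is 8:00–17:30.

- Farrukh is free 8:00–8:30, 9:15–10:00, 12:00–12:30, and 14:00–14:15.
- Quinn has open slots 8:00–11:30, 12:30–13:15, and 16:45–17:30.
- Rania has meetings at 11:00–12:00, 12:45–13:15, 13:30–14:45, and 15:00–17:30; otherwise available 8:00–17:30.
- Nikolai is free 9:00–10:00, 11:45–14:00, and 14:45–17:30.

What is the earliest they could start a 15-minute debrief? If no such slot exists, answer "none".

09:15

Rania free within 08:00–17:30: 08:00–11:00, 12:00–12:45, 13:15–13:30, 14:45–15:00.
Farrukh ∩ Quinn: 08:00–08:30, 09:15–10:00.
Farrukh ∩ Quinn ∩ Rania: 08:00–08:30, 09:15–10:00.
Farrukh ∩ Quinn ∩ Rania ∩ Nikolai: 09:15–10:00.
Windows ≥ 15 min: 09:15–10:00.
Earliest such window starts at 09:15.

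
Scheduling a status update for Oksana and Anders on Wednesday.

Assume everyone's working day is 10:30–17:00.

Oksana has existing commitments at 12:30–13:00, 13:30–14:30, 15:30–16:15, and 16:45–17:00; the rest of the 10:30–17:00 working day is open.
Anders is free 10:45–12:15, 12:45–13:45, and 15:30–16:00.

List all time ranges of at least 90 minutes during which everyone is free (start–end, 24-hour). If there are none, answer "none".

Oksana free within 10:30–17:00: 10:30–12:30, 13:00–13:30, 14:30–15:30, 16:15–16:45.
Oksana ∩ Anders: 10:45–12:15, 13:00–13:30.
Windows ≥ 90 min: 10:45–12:15.

10:45–12:15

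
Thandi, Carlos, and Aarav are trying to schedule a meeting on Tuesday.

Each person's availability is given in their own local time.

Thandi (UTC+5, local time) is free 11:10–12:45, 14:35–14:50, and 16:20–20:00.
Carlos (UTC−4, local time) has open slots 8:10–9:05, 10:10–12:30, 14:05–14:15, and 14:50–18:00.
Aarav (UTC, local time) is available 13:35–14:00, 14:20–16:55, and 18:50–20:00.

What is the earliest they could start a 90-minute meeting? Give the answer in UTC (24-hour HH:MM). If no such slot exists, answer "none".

Thandi → UTC: 06:10–07:45, 09:35–09:50, 11:20–15:00.
Carlos → UTC: 12:10–13:05, 14:10–16:30, 18:05–18:15, 18:50–22:00.
Aarav → UTC: 13:35–14:00, 14:20–16:55, 18:50–20:00.
Thandi ∩ Carlos: 12:10–13:05, 14:10–15:00.
Thandi ∩ Carlos ∩ Aarav: 14:20–15:00.
Windows ≥ 90 min: (none).

none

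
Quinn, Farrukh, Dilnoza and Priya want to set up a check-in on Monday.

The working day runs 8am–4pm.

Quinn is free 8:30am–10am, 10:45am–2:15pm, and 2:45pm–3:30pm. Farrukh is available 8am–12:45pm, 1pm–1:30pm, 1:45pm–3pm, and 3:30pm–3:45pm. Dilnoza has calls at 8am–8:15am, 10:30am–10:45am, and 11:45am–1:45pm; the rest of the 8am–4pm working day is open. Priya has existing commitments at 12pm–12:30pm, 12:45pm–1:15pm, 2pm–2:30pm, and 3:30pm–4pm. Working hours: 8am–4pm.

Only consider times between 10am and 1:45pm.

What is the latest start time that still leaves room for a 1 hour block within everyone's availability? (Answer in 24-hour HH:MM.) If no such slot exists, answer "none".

Dilnoza free within 08:00–16:00: 08:15–10:30, 10:45–11:45, 13:45–16:00.
Priya free within 08:00–16:00: 08:00–12:00, 12:30–12:45, 13:15–14:00, 14:30–15:30.
Quinn ∩ Farrukh: 08:30–10:00, 10:45–12:45, 13:00–13:30, 13:45–14:15, 14:45–15:00.
Quinn ∩ Farrukh ∩ Dilnoza: 08:30–10:00, 10:45–11:45, 13:45–14:15, 14:45–15:00.
Quinn ∩ Farrukh ∩ Dilnoza ∩ Priya: 08:30–10:00, 10:45–11:45, 13:45–14:00, 14:45–15:00.
Restricted to 10:00–13:45: 10:45–11:45.
Windows ≥ 60 min: 10:45–11:45.
Latest start in the last window 10:45–11:45 is 11:45 − 60 min = 10:45.

10:45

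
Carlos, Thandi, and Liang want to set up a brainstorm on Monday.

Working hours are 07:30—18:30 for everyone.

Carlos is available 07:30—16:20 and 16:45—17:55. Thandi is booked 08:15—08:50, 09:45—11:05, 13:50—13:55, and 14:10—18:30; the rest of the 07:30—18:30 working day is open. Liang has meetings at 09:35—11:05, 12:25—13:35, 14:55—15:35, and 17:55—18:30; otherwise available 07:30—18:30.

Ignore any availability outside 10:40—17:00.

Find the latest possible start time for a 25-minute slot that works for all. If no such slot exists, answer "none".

12:00

Thandi free within 07:30–18:30: 07:30–08:15, 08:50–09:45, 11:05–13:50, 13:55–14:10.
Liang free within 07:30–18:30: 07:30–09:35, 11:05–12:25, 13:35–14:55, 15:35–17:55.
Carlos ∩ Thandi: 07:30–08:15, 08:50–09:45, 11:05–13:50, 13:55–14:10.
Carlos ∩ Thandi ∩ Liang: 07:30–08:15, 08:50–09:35, 11:05–12:25, 13:35–13:50, 13:55–14:10.
Restricted to 10:40–17:00: 11:05–12:25, 13:35–13:50, 13:55–14:10.
Windows ≥ 25 min: 11:05–12:25.
Latest start in the last window 11:05–12:25 is 12:25 − 25 min = 12:00.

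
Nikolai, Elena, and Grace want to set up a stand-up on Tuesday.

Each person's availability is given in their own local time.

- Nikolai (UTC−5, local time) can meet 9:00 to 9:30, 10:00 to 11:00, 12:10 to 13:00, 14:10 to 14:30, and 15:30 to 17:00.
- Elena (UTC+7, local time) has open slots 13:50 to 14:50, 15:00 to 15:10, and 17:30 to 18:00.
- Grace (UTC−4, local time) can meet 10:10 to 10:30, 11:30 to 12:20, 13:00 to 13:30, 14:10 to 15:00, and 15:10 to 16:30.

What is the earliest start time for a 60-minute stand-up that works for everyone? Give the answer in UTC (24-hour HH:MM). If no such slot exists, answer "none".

none

Nikolai → UTC: 14:00–14:30, 15:00–16:00, 17:10–18:00, 19:10–19:30, 20:30–22:00.
Elena → UTC: 06:50–07:50, 08:00–08:10, 10:30–11:00.
Grace → UTC: 14:10–14:30, 15:30–16:20, 17:00–17:30, 18:10–19:00, 19:10–20:30.
Nikolai ∩ Elena: (none).
Nikolai ∩ Elena ∩ Grace: (none).
Windows ≥ 60 min: (none).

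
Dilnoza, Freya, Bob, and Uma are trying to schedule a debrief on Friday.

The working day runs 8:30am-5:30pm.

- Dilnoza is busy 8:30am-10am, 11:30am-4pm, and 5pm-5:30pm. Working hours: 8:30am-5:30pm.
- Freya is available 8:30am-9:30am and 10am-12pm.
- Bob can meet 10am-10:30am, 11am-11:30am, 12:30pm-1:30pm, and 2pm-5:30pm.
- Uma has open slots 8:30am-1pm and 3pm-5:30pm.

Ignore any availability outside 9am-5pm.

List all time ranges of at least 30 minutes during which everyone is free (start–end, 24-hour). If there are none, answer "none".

Dilnoza free within 08:30–17:30: 10:00–11:30, 16:00–17:00.
Dilnoza ∩ Freya: 10:00–11:30.
Dilnoza ∩ Freya ∩ Bob: 10:00–10:30, 11:00–11:30.
Dilnoza ∩ Freya ∩ Bob ∩ Uma: 10:00–10:30, 11:00–11:30.
Restricted to 09:00–17:00: 10:00–10:30, 11:00–11:30.
Windows ≥ 30 min: 10:00–10:30, 11:00–11:30.

10:00–10:30, 11:00–11:30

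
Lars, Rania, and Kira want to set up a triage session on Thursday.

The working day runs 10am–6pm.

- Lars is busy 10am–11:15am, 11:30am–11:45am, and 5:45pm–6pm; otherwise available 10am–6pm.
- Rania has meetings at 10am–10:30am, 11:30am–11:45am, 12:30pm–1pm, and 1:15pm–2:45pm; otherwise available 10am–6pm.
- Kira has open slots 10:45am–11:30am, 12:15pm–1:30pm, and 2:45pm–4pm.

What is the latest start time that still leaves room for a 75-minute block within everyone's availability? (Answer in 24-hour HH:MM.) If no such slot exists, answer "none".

Lars free within 10:00–18:00: 11:15–11:30, 11:45–17:45.
Rania free within 10:00–18:00: 10:30–11:30, 11:45–12:30, 13:00–13:15, 14:45–18:00.
Lars ∩ Rania: 11:15–11:30, 11:45–12:30, 13:00–13:15, 14:45–17:45.
Lars ∩ Rania ∩ Kira: 11:15–11:30, 12:15–12:30, 13:00–13:15, 14:45–16:00.
Windows ≥ 75 min: 14:45–16:00.
Latest start in the last window 14:45–16:00 is 16:00 − 75 min = 14:45.

14:45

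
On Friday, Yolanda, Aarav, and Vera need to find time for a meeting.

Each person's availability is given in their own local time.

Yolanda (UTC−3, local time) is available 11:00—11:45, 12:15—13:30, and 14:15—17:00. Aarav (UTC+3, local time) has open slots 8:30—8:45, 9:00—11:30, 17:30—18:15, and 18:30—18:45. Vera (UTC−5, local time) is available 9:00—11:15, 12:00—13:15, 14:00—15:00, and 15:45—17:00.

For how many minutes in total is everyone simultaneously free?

30 minutes

Yolanda → UTC: 14:00–14:45, 15:15–16:30, 17:15–20:00.
Aarav → UTC: 05:30–05:45, 06:00–08:30, 14:30–15:15, 15:30–15:45.
Vera → UTC: 14:00–16:15, 17:00–18:15, 19:00–20:00, 20:45–22:00.
Yolanda ∩ Aarav: 14:30–14:45, 15:30–15:45.
Yolanda ∩ Aarav ∩ Vera: 14:30–14:45, 15:30–15:45.
Total common minutes: 15 + 15 = 30.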